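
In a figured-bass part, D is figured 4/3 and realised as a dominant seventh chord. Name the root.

G

The figures 4/3 mean the fifth of the chord is in the bass. If D is the fifth of a dominant seventh chord, the root is G (chord tones G–B–D–F).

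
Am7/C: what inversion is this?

Am7/C means A minor seventh with C in the bass. C is the third of A minor seventh (A–C–E–G), so this is first inversion.

first inversion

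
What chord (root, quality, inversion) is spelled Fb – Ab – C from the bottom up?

Reducing to letter names: Fb, Ab, C. These stack in thirds as Fb–Ab–C — an Fb augmented triad.
Fb is the root of Fb augmented; root in the bass means root position (figured bass 5/3).

Fb augmented, root position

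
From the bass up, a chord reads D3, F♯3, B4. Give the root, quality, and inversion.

B minor, first inversion

Reducing to letter names: D, F#, B. These stack in thirds as B–D–F# — a B minor triad.
D is the third of B minor; third in the bass means first inversion (figured bass 6).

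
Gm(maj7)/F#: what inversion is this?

third inversion

Gm(maj7)/F# means G minor-major seventh with F# in the bass. F# is the seventh of G minor-major seventh (G–Bb–D–F#), so this is third inversion.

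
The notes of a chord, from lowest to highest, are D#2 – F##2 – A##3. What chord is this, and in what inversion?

D# augmented, root position

Reducing to letter names: D#, F##, A##. These stack in thirds as D#–F##–A## — a D# augmented triad.
With the root (D#) in the bass, the chord is in root position (figured bass 5/3).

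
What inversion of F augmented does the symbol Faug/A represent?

first inversion

Faug/A means F augmented with A in the bass. A is the third of F augmented (F–A–C#), so this is first inversion.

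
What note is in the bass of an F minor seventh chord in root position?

F minor seventh is F–Ab–C–Eb. Root position places the root in the bass: F.

F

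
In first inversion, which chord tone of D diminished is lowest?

F

The third of D diminished (D–F–Ab) is F; that is the bass in first inversion.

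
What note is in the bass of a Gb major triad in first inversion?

In first inversion the third is lowest. For Gb major (Gb–Bb–Db) that is Bb.

Bb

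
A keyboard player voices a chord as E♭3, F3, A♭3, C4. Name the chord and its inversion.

The pitch classes Eb, F, Ab, C arrange in thirds as F–Ab–C–Eb: an F minor seventh chord.
With the seventh (Eb) in the bass, the chord is in third inversion (figured bass 4/2).

F minor seventh, third inversion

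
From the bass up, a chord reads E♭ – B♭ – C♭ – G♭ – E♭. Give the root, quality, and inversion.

Cb major seventh, first inversion

The pitch classes Eb, Bb, Cb, Gb arrange in thirds as Cb–Eb–Gb–Bb: a Cb major seventh chord.
Eb is the third of Cb major seventh; third in the bass means first inversion (figured bass 6/5).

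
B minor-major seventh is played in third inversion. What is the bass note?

In third inversion the seventh is lowest. For B minor-major seventh (B–D–F#–A#) that is A#.

A#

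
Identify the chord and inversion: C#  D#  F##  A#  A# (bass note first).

D# dominant seventh, third inversion

The distinct note names are C#, D#, F##, A#. Stacked in thirds they read D#–F##–A#–C#, which is a dominant seventh chord on D#.
With the seventh (C#) in the bass, the chord is in third inversion (figured bass 4/2).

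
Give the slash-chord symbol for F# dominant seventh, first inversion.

F#7/A#

First inversion of F# dominant seventh has the third (A#) in the bass. As a slash chord: F#7/A#.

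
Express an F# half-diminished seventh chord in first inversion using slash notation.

F#ø7/A

First inversion of F# half-diminished seventh has the third (A) in the bass. As a slash chord: F#ø7/A.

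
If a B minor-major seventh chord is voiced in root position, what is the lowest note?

B

B minor-major seventh is B–D–F#–A#. Root position places the root in the bass: B.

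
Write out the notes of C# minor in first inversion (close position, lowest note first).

Spelling C# minor: C#–E–G#. In first inversion the third is bass, giving E, G#, C# from the bottom.

E, G#, C#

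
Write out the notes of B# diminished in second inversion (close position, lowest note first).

Spelling B# diminished: B#–D#–F#. In second inversion the fifth is bass, giving F#, B#, D# from the bottom.

F#, B#, D#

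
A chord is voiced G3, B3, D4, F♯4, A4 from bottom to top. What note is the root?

G, B, D, F#, A are the tones of a G major ninth chord (G–B–D–F#–A), making G the root.

G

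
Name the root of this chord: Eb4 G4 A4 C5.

A

The distinct letter names are Eb, G, A, C. Arranged as a stack of thirds they read A–C–Eb–G, so A is the root (an A half-diminished seventh chord).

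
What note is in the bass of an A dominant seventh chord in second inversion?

A dominant seventh is A–C#–E–G. Second inversion places the fifth in the bass: E.

E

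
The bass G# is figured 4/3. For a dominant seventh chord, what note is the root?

The figures 4/3 mean the fifth of the chord is in the bass. If G# is the fifth of a dominant seventh chord, the root is C# (chord tones C#–E#–G#–B).

C#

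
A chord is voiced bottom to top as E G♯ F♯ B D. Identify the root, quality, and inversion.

The distinct note names are E, G#, F#, B, D. Stacked in thirds they read E–G#–B–D–F#, which is a dominant ninth chord on E.
With the root (E) in the bass, the chord is in root position.

E dominant ninth, root position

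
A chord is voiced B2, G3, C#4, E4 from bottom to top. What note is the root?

C#

Reordering B, G, C#, E into stacked thirds gives C#–E–G–B; the bottom of that stack, C#, is the root.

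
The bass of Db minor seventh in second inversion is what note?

Ab

Db minor seventh is Db–Fb–Ab–Cb. Second inversion places the fifth in the bass: Ab.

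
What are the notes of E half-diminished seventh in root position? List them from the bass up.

E, G, Bb, D

The chord tones are E–G–Bb–D. With the root (E) lowest for root position: E, G, Bb, D.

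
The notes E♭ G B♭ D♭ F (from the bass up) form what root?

Eb

Eb, G, Bb, Db, F are the tones of an Eb dominant ninth chord (Eb–G–Bb–Db–F), making Eb the root.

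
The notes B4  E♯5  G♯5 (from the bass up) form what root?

The distinct letter names are B, E#, G#. Arranged as a stack of thirds they read E#–G#–B, so E# is the root (an E# diminished triad).

E#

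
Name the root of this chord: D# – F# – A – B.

Reordering D#, F#, A, B into stacked thirds gives B–D#–F#–A; the bottom of that stack, B, is the root.

B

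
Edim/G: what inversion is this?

first inversion

Edim/G means E diminished with G in the bass. G is the third of E diminished (E–G–Bb), so this is first inversion.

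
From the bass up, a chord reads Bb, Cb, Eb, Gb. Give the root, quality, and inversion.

Cb major seventh, third inversion

The distinct note names are Bb, Cb, Eb, Gb. Stacked in thirds they read Cb–Eb–Gb–Bb, which is a major seventh chord on Cb.
Bb is the seventh of Cb major seventh; seventh in the bass means third inversion (figured bass 4/2).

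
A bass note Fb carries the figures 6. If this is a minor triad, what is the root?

The figures 6 mean the third of the chord is in the bass. If Fb is the third of a minor triad, the root is Db (chord tones Db–Fb–Ab).

Db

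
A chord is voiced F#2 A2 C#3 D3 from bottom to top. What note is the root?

Reordering F#, A, C#, D into stacked thirds gives D–F#–A–C#; the bottom of that stack, D, is the root.

D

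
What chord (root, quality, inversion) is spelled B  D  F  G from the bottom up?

G dominant seventh, first inversion

The distinct note names are B, D, F, G. Stacked in thirds they read G–B–D–F, which is a dominant seventh chord on G.
With the third (B) in the bass, the chord is in first inversion (figured bass 6/5).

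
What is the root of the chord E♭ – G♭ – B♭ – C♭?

Eb, Gb, Bb, Cb are the tones of a Cb major seventh chord (Cb–Eb–Gb–Bb), making Cb the root.

Cb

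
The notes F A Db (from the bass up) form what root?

Db

The distinct letter names are F, A, Db. Arranged as a stack of thirds they read Db–F–A, so Db is the root (a Db augmented triad).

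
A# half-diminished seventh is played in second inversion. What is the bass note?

A# half-diminished seventh is A#–C#–E–G#. Second inversion places the fifth in the bass: E.

E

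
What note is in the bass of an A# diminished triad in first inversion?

C#

A# diminished is A#–C#–E. First inversion places the third in the bass: C#.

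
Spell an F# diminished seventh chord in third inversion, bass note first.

Eb, F#, A, C

The chord tones are F#–A–C–Eb. With the seventh (Eb) lowest for third inversion: Eb, F#, A, C.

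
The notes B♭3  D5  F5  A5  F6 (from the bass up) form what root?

The distinct letter names are Bb, D, F, A. Arranged as a stack of thirds they read Bb–D–F–A, so Bb is the root (a Bb major seventh chord).

Bb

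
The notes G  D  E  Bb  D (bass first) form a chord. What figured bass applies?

6/5

The notes G, D, E, Bb stack in thirds as E–G–Bb–D — an E half-diminished seventh chord. The bass G is the third, so this is first inversion: figured 6/5.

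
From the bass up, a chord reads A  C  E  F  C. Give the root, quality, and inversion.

The pitch classes A, C, E, F arrange in thirds as F–A–C–E: an F major seventh chord.
With the third (A) in the bass, the chord is in first inversion (figured bass 6/5).

F major seventh, first inversion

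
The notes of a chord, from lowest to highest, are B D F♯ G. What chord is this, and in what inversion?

Reducing to letter names: B, D, F#, G. These stack in thirds as G–B–D–F# — a G major seventh chord.
B is the third of G major seventh; third in the bass means first inversion (figured bass 6/5).

G major seventh, first inversion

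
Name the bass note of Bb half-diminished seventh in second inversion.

In second inversion the fifth is lowest. For Bb half-diminished seventh (Bb–Db–Fb–Ab) that is Fb.

Fb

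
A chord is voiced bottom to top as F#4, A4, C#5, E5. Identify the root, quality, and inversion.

Reducing to letter names: F#, A, C#, E. These stack in thirds as F#–A–C#–E — an F# minor seventh chord.
The lowest note is F#, the root of the chord, so this is root position (figured bass 7).

F# minor seventh, root position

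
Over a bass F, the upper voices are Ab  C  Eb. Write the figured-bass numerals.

The notes F, Ab, C, Eb stack in thirds as F–Ab–C–Eb — an F minor seventh chord. The bass F is the root, so this is root position: figured 7.

7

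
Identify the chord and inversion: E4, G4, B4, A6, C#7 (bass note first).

The pitch classes E, G, B, A, C# arrange in thirds as A–C#–E–G–B: an A dominant ninth chord.
With the fifth (E) in the bass, the chord is in second inversion.

A dominant ninth, second inversion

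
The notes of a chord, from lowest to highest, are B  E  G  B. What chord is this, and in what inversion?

E minor, second inversion

The pitch classes B, E, G arrange in thirds as E–G–B: an E minor triad.
The lowest note is B, the fifth of the chord, so this is second inversion (figured bass 6/4).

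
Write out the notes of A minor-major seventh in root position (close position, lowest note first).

A minor-major seventh is A–C–E–G#. Root position puts the root (A) in the bass, with the remaining tones above: A, C, E, G#.

A, C, E, G#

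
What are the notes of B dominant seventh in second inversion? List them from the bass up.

Spelling B dominant seventh: B–D#–F#–A. In second inversion the fifth is bass, giving F#, A, B, D# from the bottom.

F#, A, B, D#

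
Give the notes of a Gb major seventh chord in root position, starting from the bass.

Gb, Bb, Db, F

Spelling Gb major seventh: Gb–Bb–Db–F. In root position the root is bass, giving Gb, Bb, Db, F from the bottom.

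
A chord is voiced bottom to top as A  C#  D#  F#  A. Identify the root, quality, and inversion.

D# half-diminished seventh, second inversion

Reducing to letter names: A, C#, D#, F#. These stack in thirds as D#–F#–A–C# — a D# half-diminished seventh chord.
A is the fifth of D# half-diminished seventh; fifth in the bass means second inversion (figured bass 4/3).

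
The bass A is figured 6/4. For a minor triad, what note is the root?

The figures 6/4 mean the fifth of the chord is in the bass. If A is the fifth of a minor triad, the root is D (chord tones D–F–A).

D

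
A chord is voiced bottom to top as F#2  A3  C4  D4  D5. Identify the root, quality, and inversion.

D dominant seventh, first inversion

The pitch classes F#, A, C, D arrange in thirds as D–F#–A–C: a D dominant seventh chord.
The lowest note is F#, the third of the chord, so this is first inversion (figured bass 6/5).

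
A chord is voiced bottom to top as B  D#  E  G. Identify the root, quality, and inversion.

E minor-major seventh, second inversion

The distinct note names are B, D#, E, G. Stacked in thirds they read E–G–B–D#, which is a minor-major seventh chord on E.
The lowest note is B, the fifth of the chord, so this is second inversion (figured bass 4/3).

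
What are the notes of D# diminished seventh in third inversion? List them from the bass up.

Spelling D# diminished seventh: D#–F#–A–C. In third inversion the seventh is bass, giving C, D#, F#, A from the bottom.

C, D#, F#, A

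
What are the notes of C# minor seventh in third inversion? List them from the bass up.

Spelling C# minor seventh: C#–E–G#–B. In third inversion the seventh is bass, giving B, C#, E, G# from the bottom.

B, C#, E, G#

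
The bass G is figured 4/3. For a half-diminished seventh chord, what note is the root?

C#

The figures 4/3 mean the fifth of the chord is in the bass. If G is the fifth of a half-diminished seventh chord, the root is C# (chord tones C#–E–G–B).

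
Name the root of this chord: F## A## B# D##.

B#

F##, A##, B#, D## are the tones of a B# major seventh chord (B#–D##–F##–A##), making B# the root.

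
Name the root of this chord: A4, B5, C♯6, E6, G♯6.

The distinct letter names are A, B, C#, E, G#. Arranged as a stack of thirds they read A–C#–E–G#–B, so A is the root (an A major ninth chord).

A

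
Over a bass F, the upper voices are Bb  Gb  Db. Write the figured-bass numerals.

The notes F, Bb, Gb, Db stack in thirds as Gb–Bb–Db–F — a Gb major seventh chord. The bass F is the seventh, so this is third inversion: figured 4/2.

4/2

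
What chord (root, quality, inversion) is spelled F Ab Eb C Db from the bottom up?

The distinct note names are F, Ab, Eb, C, Db. Stacked in thirds they read Db–F–Ab–C–Eb, which is a major ninth chord on Db.
F is the third of Db major ninth; third in the bass means first inversion.

Db major ninth, first inversion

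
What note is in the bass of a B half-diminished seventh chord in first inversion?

D

The third of B half-diminished seventh (B–D–F–A) is D; that is the bass in first inversion.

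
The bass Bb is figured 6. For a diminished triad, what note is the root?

G

The figures 6 mean the third of the chord is in the bass. If Bb is the third of a diminished triad, the root is G (chord tones G–Bb–Db).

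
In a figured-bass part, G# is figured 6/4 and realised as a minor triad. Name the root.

The figures 6/4 mean the fifth of the chord is in the bass. If G# is the fifth of a minor triad, the root is C# (chord tones C#–E–G#).

C#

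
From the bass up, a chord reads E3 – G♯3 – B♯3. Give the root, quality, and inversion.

The distinct note names are E, G#, B#. Stacked in thirds they read E–G#–B#, which is an augmented triad on E.
With the root (E) in the bass, the chord is in root position (figured bass 5/3).

E augmented, root position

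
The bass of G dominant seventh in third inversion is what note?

F

G dominant seventh is G–B–D–F. Third inversion places the seventh in the bass: F.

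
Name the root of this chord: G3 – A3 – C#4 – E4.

A

G, A, C#, E are the tones of an A dominant seventh chord (A–C#–E–G), making A the root.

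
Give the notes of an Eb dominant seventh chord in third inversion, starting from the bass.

Spelling Eb dominant seventh: Eb–G–Bb–Db. In third inversion the seventh is bass, giving Db, Eb, G, Bb from the bottom.

Db, Eb, G, Bb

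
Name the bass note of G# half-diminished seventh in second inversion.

D

In second inversion the fifth is lowest. For G# half-diminished seventh (G#–B–D–F#) that is D.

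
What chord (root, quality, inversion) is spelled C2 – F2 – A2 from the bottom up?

Reducing to letter names: C, F, A. These stack in thirds as F–A–C — an F major triad.
The lowest note is C, the fifth of the chord, so this is second inversion (figured bass 6/4).

F major, second inversion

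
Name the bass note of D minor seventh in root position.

D

The root of D minor seventh (D–F–A–C) is D; that is the bass in root position.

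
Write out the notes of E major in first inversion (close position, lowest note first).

G#, B, E

The chord tones are E–G#–B. With the third (G#) lowest for first inversion: G#, B, E.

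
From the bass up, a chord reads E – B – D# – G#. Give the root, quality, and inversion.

E major seventh, root position

Reducing to letter names: E, B, D#, G#. These stack in thirds as E–G#–B–D# — an E major seventh chord.
The lowest note is E, the root of the chord, so this is root position (figured bass 7).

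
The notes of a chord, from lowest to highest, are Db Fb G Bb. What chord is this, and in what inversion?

G diminished seventh, second inversion

The pitch classes Db, Fb, G, Bb arrange in thirds as G–Bb–Db–Fb: a G diminished seventh chord.
With the fifth (Db) in the bass, the chord is in second inversion (figured bass 4/3).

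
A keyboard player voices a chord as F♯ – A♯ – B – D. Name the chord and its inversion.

The pitch classes F#, A#, B, D arrange in thirds as B–D–F#–A#: a B minor-major seventh chord.
The lowest note is F#, the fifth of the chord, so this is second inversion (figured bass 4/3).

B minor-major seventh, second inversion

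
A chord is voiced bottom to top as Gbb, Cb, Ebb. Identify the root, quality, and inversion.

Cb diminished, second inversion

Reducing to letter names: Gbb, Cb, Ebb. These stack in thirds as Cb–Ebb–Gbb — a Cb diminished triad.
Gbb is the fifth of Cb diminished; fifth in the bass means second inversion (figured bass 6/4).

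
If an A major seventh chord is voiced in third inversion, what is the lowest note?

G#

The seventh of A major seventh (A–C#–E–G#) is G#; that is the bass in third inversion.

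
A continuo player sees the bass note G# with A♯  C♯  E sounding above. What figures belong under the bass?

4/2

The notes G#, A#, C#, E stack in thirds as A#–C#–E–G# — an A# half-diminished seventh chord. The bass G# is the seventh, so this is third inversion: figured 4/2.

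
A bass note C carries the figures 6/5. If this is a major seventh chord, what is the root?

The figures 6/5 mean the third of the chord is in the bass. If C is the third of a major seventh chord, the root is Ab (chord tones Ab–C–Eb–G).

Ab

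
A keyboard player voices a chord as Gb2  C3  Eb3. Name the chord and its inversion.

The distinct note names are Gb, C, Eb. Stacked in thirds they read C–Eb–Gb, which is a diminished triad on C.
With the fifth (Gb) in the bass, the chord is in second inversion (figured bass 6/4).

C diminished, second inversion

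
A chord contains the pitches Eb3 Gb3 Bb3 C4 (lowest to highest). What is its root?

C

Reordering Eb, Gb, Bb, C into stacked thirds gives C–Eb–Gb–Bb; the bottom of that stack, C, is the root.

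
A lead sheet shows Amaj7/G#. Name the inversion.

Amaj7/G# means A major seventh with G# in the bass. G# is the seventh of A major seventh (A–C#–E–G#), so this is third inversion.

third inversion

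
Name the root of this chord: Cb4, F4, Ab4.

Cb, F, Ab are the tones of an F diminished triad (F–Ab–Cb), making F the root.

F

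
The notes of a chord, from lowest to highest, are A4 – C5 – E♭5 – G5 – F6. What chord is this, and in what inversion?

F dominant ninth, first inversion

Reducing to letter names: A, C, Eb, G, F. These stack in thirds as F–A–C–Eb–G — an F dominant ninth chord.
With the third (A) in the bass, the chord is in first inversion.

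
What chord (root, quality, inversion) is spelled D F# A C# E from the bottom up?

The pitch classes D, F#, A, C#, E arrange in thirds as D–F#–A–C#–E: a D major ninth chord.
With the root (D) in the bass, the chord is in root position.

D major ninth, root position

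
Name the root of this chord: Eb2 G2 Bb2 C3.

C

Reordering Eb, G, Bb, C into stacked thirds gives C–Eb–G–Bb; the bottom of that stack, C, is the root.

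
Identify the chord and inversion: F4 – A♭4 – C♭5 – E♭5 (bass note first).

F half-diminished seventh, root position

Reducing to letter names: F, Ab, Cb, Eb. These stack in thirds as F–Ab–Cb–Eb — an F half-diminished seventh chord.
With the root (F) in the bass, the chord is in root position (figured bass 7).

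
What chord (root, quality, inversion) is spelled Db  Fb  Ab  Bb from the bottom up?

Bb half-diminished seventh, first inversion

The pitch classes Db, Fb, Ab, Bb arrange in thirds as Bb–Db–Fb–Ab: a Bb half-diminished seventh chord.
Db is the third of Bb half-diminished seventh; third in the bass means first inversion (figured bass 6/5).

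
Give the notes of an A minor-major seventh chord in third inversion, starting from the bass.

G#, A, C, E

Spelling A minor-major seventh: A–C–E–G#. In third inversion the seventh is bass, giving G#, A, C, E from the bottom.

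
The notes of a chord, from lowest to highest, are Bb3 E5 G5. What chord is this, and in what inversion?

E diminished, second inversion

The distinct note names are Bb, E, G. Stacked in thirds they read E–G–Bb, which is a diminished triad on E.
With the fifth (Bb) in the bass, the chord is in second inversion (figured bass 6/4).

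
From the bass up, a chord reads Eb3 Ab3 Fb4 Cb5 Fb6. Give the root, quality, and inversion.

Reducing to letter names: Eb, Ab, Fb, Cb. These stack in thirds as Fb–Ab–Cb–Eb — an Fb major seventh chord.
Eb is the seventh of Fb major seventh; seventh in the bass means third inversion (figured bass 4/2).

Fb major seventh, third inversion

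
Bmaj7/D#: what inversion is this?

Bmaj7/D# means B major seventh with D# in the bass. D# is the third of B major seventh (B–D#–F#–A#), so this is first inversion.

first inversion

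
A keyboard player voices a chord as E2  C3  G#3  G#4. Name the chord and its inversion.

Reducing to letter names: E, C, G#. These stack in thirds as C–E–G# — a C augmented triad.
E is the third of C augmented; third in the bass means first inversion (figured bass 6).

C augmented, first inversion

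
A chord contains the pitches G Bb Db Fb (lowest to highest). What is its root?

Reordering G, Bb, Db, Fb into stacked thirds gives G–Bb–Db–Fb; the bottom of that stack, G, is the root.

G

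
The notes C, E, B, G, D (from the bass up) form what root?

C, E, B, G, D are the tones of a C major ninth chord (C–E–G–B–D), making C the root.

C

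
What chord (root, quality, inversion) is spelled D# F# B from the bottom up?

B major, first inversion

The pitch classes D#, F#, B arrange in thirds as B–D#–F#: a B major triad.
The lowest note is D#, the third of the chord, so this is first inversion (figured bass 6).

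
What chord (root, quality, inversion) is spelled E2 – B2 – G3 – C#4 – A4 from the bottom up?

The distinct note names are E, B, G, C#, A. Stacked in thirds they read A–C#–E–G–B, which is a dominant ninth chord on A.
With the fifth (E) in the bass, the chord is in second inversion.

A dominant ninth, second inversion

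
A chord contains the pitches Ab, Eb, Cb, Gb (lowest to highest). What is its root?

Reordering Ab, Eb, Cb, Gb into stacked thirds gives Ab–Cb–Eb–Gb; the bottom of that stack, Ab, is the root.

Ab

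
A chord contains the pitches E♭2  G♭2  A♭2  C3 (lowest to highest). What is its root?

Reordering Eb, Gb, Ab, C into stacked thirds gives Ab–C–Eb–Gb; the bottom of that stack, Ab, is the root.

Ab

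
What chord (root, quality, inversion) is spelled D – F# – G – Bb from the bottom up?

G minor-major seventh, second inversion

The distinct note names are D, F#, G, Bb. Stacked in thirds they read G–Bb–D–F#, which is a minor-major seventh chord on G.
D is the fifth of G minor-major seventh; fifth in the bass means second inversion (figured bass 4/3).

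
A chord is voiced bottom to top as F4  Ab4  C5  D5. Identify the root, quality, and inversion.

D half-diminished seventh, first inversion

Reducing to letter names: F, Ab, C, D. These stack in thirds as D–F–Ab–C — a D half-diminished seventh chord.
The lowest note is F, the third of the chord, so this is first inversion (figured bass 6/5).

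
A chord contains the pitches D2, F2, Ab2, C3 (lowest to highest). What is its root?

The distinct letter names are D, F, Ab, C. Arranged as a stack of thirds they read D–F–Ab–C, so D is the root (a D half-diminished seventh chord).

D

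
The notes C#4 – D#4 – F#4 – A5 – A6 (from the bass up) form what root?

D#

C#, D#, F#, A are the tones of a D# half-diminished seventh chord (D#–F#–A–C#), making D# the root.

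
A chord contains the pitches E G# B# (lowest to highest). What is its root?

E

E, G#, B# are the tones of an E augmented triad (E–G#–B#), making E the root.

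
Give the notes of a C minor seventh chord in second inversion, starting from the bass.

G, Bb, C, Eb

Spelling C minor seventh: C–Eb–G–Bb. In second inversion the fifth is bass, giving G, Bb, C, Eb from the bottom.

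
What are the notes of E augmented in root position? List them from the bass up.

E, G#, B#

E augmented is E–G#–B#. Root position puts the root (E) in the bass, with the remaining tones above: E, G#, B#.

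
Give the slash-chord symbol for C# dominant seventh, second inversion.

Second inversion of C# dominant seventh has the fifth (G#) in the bass. As a slash chord: C#7/G#.

C#7/G#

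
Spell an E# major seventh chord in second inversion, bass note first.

Spelling E# major seventh: E#–G##–B#–D##. In second inversion the fifth is bass, giving B#, D##, E#, G## from the bottom.

B#, D##, E#, G##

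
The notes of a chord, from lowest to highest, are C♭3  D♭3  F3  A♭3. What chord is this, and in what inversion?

The distinct note names are Cb, Db, F, Ab. Stacked in thirds they read Db–F–Ab–Cb, which is a dominant seventh chord on Db.
The lowest note is Cb, the seventh of the chord, so this is third inversion (figured bass 4/2).

Db dominant seventh, third inversion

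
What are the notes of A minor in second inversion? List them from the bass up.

E, A, C

A minor is A–C–E. Second inversion puts the fifth (E) in the bass, with the remaining tones above: E, A, C.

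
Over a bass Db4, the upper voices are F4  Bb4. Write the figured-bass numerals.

6

The notes Db, F, Bb stack in thirds as Bb–Db–F — a Bb minor triad. The bass Db is the third, so this is first inversion: figured 6.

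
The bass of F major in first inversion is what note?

In first inversion the third is lowest. For F major (F–A–C) that is A.

A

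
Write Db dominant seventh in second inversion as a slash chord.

Db7/Ab

Second inversion of Db dominant seventh has the fifth (Ab) in the bass. As a slash chord: Db7/Ab.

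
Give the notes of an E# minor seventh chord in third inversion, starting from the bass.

E# minor seventh is E#–G#–B#–D#. Third inversion puts the seventh (D#) in the bass, with the remaining tones above: D#, E#, G#, B#.

D#, E#, G#, B#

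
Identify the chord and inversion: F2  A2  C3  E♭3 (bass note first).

The pitch classes F, A, C, Eb arrange in thirds as F–A–C–Eb: an F dominant seventh chord.
The lowest note is F, the root of the chord, so this is root position (figured bass 7).

F dominant seventh, root position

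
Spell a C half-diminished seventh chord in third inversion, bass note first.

C half-diminished seventh is C–Eb–Gb–Bb. Third inversion puts the seventh (Bb) in the bass, with the remaining tones above: Bb, C, Eb, Gb.

Bb, C, Eb, Gb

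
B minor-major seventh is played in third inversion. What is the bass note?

In third inversion the seventh is lowest. For B minor-major seventh (B–D–F#–A#) that is A#.

A#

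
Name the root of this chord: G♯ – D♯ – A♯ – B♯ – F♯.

G#

The distinct letter names are G#, D#, A#, B#, F#. Arranged as a stack of thirds they read G#–B#–D#–F#–A#, so G# is the root (a G# dominant ninth chord).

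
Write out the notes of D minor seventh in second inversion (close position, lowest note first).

D minor seventh is D–F–A–C. Second inversion puts the fifth (A) in the bass, with the remaining tones above: A, C, D, F.

A, C, D, F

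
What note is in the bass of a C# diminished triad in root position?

The root of C# diminished (C#–E–G) is C#; that is the bass in root position.

C#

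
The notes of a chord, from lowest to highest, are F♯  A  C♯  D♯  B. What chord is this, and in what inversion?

B dominant ninth, second inversion

The pitch classes F#, A, C#, D#, B arrange in thirds as B–D#–F#–A–C#: a B dominant ninth chord.
F# is the fifth of B dominant ninth; fifth in the bass means second inversion.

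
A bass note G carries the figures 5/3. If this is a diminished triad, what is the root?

G

The figures 5/3 mean the root of the chord is in the bass. If G is the root of a diminished triad, the root is G (chord tones G–Bb–Db).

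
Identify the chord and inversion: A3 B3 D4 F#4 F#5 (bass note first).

The distinct note names are A, B, D, F#. Stacked in thirds they read B–D–F#–A, which is a minor seventh chord on B.
With the seventh (A) in the bass, the chord is in third inversion (figured bass 4/2).

B minor seventh, third inversion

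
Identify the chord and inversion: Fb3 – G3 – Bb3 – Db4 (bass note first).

G diminished seventh, third inversion

Reducing to letter names: Fb, G, Bb, Db. These stack in thirds as G–Bb–Db–Fb — a G diminished seventh chord.
The lowest note is Fb, the seventh of the chord, so this is third inversion (figured bass 4/2).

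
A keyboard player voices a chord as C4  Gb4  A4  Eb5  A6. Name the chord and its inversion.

A diminished seventh, first inversion

Reducing to letter names: C, Gb, A, Eb. These stack in thirds as A–C–Eb–Gb — an A diminished seventh chord.
With the third (C) in the bass, the chord is in first inversion (figured bass 6/5).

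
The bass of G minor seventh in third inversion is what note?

F

The seventh of G minor seventh (G–Bb–D–F) is F; that is the bass in third inversion.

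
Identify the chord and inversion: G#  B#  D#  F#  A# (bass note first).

G# dominant ninth, root position

The pitch classes G#, B#, D#, F#, A# arrange in thirds as G#–B#–D#–F#–A#: a G# dominant ninth chord.
G# is the root of G# dominant ninth; root in the bass means root position.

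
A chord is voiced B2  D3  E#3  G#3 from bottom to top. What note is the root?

E#

B, D, E#, G# are the tones of an E# diminished seventh chord (E#–G#–B–D), making E# the root.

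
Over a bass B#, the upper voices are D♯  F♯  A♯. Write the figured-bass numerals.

The notes B#, D#, F#, A# stack in thirds as B#–D#–F#–A# — a B# half-diminished seventh chord. The bass B# is the root, so this is root position: figured 7.

7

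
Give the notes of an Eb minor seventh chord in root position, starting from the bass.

Eb minor seventh is Eb–Gb–Bb–Db. Root position puts the root (Eb) in the bass, with the remaining tones above: Eb, Gb, Bb, Db.

Eb, Gb, Bb, Db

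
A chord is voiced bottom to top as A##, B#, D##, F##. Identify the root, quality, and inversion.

The pitch classes A##, B#, D##, F## arrange in thirds as B#–D##–F##–A##: a B# major seventh chord.
A## is the seventh of B# major seventh; seventh in the bass means third inversion (figured bass 4/2).

B# major seventh, third inversion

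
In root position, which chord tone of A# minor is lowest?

A# minor is A#–C#–E#. Root position places the root in the bass: A#.

A#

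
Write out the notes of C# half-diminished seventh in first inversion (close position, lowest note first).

E, G, B, C#

The chord tones are C#–E–G–B. With the third (E) lowest for first inversion: E, G, B, C#.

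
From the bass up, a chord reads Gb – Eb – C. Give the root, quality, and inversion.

Reducing to letter names: Gb, Eb, C. These stack in thirds as C–Eb–Gb — a C diminished triad.
The lowest note is Gb, the fifth of the chord, so this is second inversion (figured bass 6/4).

C diminished, second inversion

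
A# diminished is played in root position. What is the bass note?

In root position the root is lowest. For A# diminished (A#–C#–E) that is A#.

A#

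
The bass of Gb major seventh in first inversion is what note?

Gb major seventh is Gb–Bb–Db–F. First inversion places the third in the bass: Bb.

Bb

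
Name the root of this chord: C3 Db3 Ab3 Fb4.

Db

Reordering C, Db, Ab, Fb into stacked thirds gives Db–Fb–Ab–C; the bottom of that stack, Db, is the root.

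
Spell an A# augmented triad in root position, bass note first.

A# augmented is A#–C##–E##. Root position puts the root (A#) in the bass, with the remaining tones above: A#, C##, E##.

A#, C##, E##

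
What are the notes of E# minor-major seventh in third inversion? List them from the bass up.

The chord tones are E#–G#–B#–D##. With the seventh (D##) lowest for third inversion: D##, E#, G#, B#.

D##, E#, G#, B#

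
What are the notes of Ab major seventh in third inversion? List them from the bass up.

The chord tones are Ab–C–Eb–G. With the seventh (G) lowest for third inversion: G, Ab, C, Eb.

G, Ab, C, Eb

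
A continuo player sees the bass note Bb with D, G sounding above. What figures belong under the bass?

The notes Bb, D, G stack in thirds as G–Bb–D — a G minor triad. The bass Bb is the third, so this is first inversion: figured 6.

6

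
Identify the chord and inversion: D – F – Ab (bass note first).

D diminished, root position

The pitch classes D, F, Ab arrange in thirds as D–F–Ab: a D diminished triad.
With the root (D) in the bass, the chord is in root position (figured bass 5/3).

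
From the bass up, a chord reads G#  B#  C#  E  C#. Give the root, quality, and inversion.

C# minor-major seventh, second inversion

The distinct note names are G#, B#, C#, E. Stacked in thirds they read C#–E–G#–B#, which is a minor-major seventh chord on C#.
With the fifth (G#) in the bass, the chord is in second inversion (figured bass 4/3).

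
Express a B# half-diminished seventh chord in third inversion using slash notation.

B#ø7/A#

Third inversion of B# half-diminished seventh has the seventh (A#) in the bass. As a slash chord: B#ø7/A#.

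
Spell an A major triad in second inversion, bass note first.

E, A, C#

A major is A–C#–E. Second inversion puts the fifth (E) in the bass, with the remaining tones above: E, A, C#.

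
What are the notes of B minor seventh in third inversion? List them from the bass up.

A, B, D, F#

B minor seventh is B–D–F#–A. Third inversion puts the seventh (A) in the bass, with the remaining tones above: A, B, D, F#.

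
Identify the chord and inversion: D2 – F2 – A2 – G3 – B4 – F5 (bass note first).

The pitch classes D, F, A, G, B arrange in thirds as G–B–D–F–A: a G dominant ninth chord.
With the fifth (D) in the bass, the chord is in second inversion.

G dominant ninth, second inversion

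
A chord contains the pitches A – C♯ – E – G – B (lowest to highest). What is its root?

A

A, C#, E, G, B are the tones of an A dominant ninth chord (A–C#–E–G–B), making A the root.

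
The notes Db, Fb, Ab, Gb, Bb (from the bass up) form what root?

Gb

Db, Fb, Ab, Gb, Bb are the tones of a Gb dominant ninth chord (Gb–Bb–Db–Fb–Ab), making Gb the root.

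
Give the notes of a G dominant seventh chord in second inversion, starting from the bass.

Spelling G dominant seventh: G–B–D–F. In second inversion the fifth is bass, giving D, F, G, B from the bottom.

D, F, G, B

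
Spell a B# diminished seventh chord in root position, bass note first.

B#, D#, F#, A

Spelling B# diminished seventh: B#–D#–F#–A. In root position the root is bass, giving B#, D#, F#, A from the bottom.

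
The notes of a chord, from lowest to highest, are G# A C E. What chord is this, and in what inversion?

Reducing to letter names: G#, A, C, E. These stack in thirds as A–C–E–G# — an A minor-major seventh chord.
G# is the seventh of A minor-major seventh; seventh in the bass means third inversion (figured bass 4/2).

A minor-major seventh, third inversion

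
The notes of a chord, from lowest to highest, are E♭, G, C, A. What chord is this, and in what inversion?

A half-diminished seventh, second inversion

The distinct note names are Eb, G, C, A. Stacked in thirds they read A–C–Eb–G, which is a half-diminished seventh chord on A.
Eb is the fifth of A half-diminished seventh; fifth in the bass means second inversion (figured bass 4/3).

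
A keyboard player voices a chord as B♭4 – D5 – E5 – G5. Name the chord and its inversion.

E half-diminished seventh, second inversion

The distinct note names are Bb, D, E, G. Stacked in thirds they read E–G–Bb–D, which is a half-diminished seventh chord on E.
With the fifth (Bb) in the bass, the chord is in second inversion (figured bass 4/3).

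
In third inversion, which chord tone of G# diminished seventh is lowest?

F

The seventh of G# diminished seventh (G#–B–D–F) is F; that is the bass in third inversion.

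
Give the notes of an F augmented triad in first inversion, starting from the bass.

A, C#, F

F augmented is F–A–C#. First inversion puts the third (A) in the bass, with the remaining tones above: A, C#, F.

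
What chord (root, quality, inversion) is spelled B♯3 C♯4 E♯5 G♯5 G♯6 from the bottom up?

C# major seventh, third inversion

The distinct note names are B#, C#, E#, G#. Stacked in thirds they read C#–E#–G#–B#, which is a major seventh chord on C#.
With the seventh (B#) in the bass, the chord is in third inversion (figured bass 4/2).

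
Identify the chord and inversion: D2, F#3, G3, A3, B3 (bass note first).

Reducing to letter names: D, F#, G, A, B. These stack in thirds as G–B–D–F#–A — a G major ninth chord.
With the fifth (D) in the bass, the chord is in second inversion.

G major ninth, second inversion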